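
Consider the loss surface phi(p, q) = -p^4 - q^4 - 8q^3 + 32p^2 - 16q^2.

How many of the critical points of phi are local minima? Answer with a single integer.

phi separates as a function of p plus a function of q, so ∇phi=0 decouples.
∂phi/∂p = -4p(p - 4)(p + 4) = 0 at p ∈ {-4, 0, 4}; ∂phi/∂q = -4q(q + 2)(q + 4) = 0 at q ∈ {-4, -2, 0}.
The Hessian is diagonal: diag(phi_pp, phi_qq). Second derivatives: phi_pp(-4)=-128, phi_pp(0)=64, phi_pp(4)=-128; phi_qq(-4)=-32, phi_qq(-2)=16, phi_qq(0)=-32.
Local minima occur where both diagonal entries positive: (0, -2). Count: 1.

1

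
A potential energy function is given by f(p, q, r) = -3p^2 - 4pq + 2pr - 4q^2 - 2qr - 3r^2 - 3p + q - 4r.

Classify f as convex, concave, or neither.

f is quadratic, so its Hessian is the constant matrix H = [[-6, -4, 2], [-4, -8, -2], [2, -2, -6]].
Leading principal minors: -6, 32, -104.
Signs alternate −, +, − ⇒ H ≺ 0 ⇒ concave.

concave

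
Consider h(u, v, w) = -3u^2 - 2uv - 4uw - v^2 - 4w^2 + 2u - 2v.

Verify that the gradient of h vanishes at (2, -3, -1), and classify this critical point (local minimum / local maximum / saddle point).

local maximum

∇h = (-6u - 2v - 4w + 2, -2u - 2v - 2, -4u - 8w); substituting (2, -3, -1) gives ∇h = (0, 0, 0), so (2, -3, -1) is indeed a critical point.
The Hessian is constant: H = [[-6, -2, -4], [-2, -2, 0], [-4, 0, -8]].
Leading principal minors: Δ₁ = -6, Δ₂ = 8, Δ₃ = -32.
The minors alternate sign starting negative (−, +, −), so H is negative definite: a local maximum.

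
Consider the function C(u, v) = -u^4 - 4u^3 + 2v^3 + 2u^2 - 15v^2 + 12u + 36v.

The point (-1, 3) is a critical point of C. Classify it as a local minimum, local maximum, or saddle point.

The mixed partial ∂²C/∂u∂v is 0, so the Hessian at any point is diag(C_uu, C_vv) = diag(4(-3u^2 - 6u + 1), 6(2v - 5)).
At (-1, 3): H = diag(16, 6).
Both eigenvalues are positive, so H is positive definite: a local minimum.

local minimum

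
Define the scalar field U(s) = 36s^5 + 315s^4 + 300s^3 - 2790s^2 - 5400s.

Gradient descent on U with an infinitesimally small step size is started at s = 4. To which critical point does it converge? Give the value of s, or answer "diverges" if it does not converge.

U'(s) = 180(s - 2)(s + 1)(s + 3)(s + 5), so U'(4) = 113400.
Gradient descent moves in the -U' direction, i.e. s is decreasing.
The nearest critical point in that direction is s = 2, where U'' = 18900 > 0 (a local minimum). The iterate converges there.

2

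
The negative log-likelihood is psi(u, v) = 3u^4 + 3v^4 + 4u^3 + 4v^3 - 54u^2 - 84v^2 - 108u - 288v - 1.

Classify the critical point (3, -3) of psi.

The mixed partial ∂²psi/∂u∂v is 0, so the Hessian at any point is diag(psi_uu, psi_vv) = diag(12(3u^2 + 2u - 9), 12(3v^2 + 2v - 14)).
At (3, -3): H = diag(288, 84).
Both eigenvalues are positive, so H is positive definite: a local minimum.

local minimum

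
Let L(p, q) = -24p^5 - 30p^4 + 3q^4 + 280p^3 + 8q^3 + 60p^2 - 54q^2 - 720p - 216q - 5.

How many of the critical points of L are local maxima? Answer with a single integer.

2

L separates as a function of p plus a function of q, so ∇L=0 decouples.
∂L/∂p = -120(p - 2)(p - 1)(p + 1)(p + 3) = 0 at p ∈ {-3, -1, 1, 2}; ∂L/∂q = 12(q - 3)(q + 2)(q + 3) = 0 at q ∈ {-3, -2, 3}.
The Hessian is diagonal: diag(L_pp, L_qq). Second derivatives: L_pp(-3)=4800, L_pp(-1)=-1440, L_pp(1)=960, L_pp(2)=-1800; L_qq(-3)=72, L_qq(-2)=-60, L_qq(3)=360.
Local maxima occur where both diagonal entries negative: (-1, -2), (2, -2). Count: 2.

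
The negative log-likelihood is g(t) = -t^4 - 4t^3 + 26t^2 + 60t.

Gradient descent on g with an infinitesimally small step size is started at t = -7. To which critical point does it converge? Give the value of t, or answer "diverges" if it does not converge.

diverges

g'(t) = -4(t - 3)(t + 1)(t + 5), so g'(-7) = 480.
Gradient descent moves in the -g' direction, i.e. t is decreasing.
There is no critical point below t=-7, and g' keeps the same sign, so the iterate runs off to −∞.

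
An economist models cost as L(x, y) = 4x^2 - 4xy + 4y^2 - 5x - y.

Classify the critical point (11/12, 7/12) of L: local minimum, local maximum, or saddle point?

The Hessian of L is constant: H = [[8, -4], [-4, 8]].
det(H) = 8·8 − (-4)² = 48.
det(H) > 0 and tr(H) = 16 > 0, so H is positive definite and the point is a local minimum.

local minimum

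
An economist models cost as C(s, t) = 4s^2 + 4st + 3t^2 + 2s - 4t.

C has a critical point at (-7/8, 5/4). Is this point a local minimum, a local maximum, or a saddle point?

The Hessian of C is constant: H = [[8, 4], [4, 6]].
det(H) = 8·6 − 4² = 32.
det(H) > 0 and tr(H) = 14 > 0, so H is positive definite and the point is a local minimum.

local minimum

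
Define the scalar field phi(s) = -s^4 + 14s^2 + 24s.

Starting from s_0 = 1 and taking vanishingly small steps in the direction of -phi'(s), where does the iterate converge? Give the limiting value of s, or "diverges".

phi'(s) = -4(s - 3)(s + 1)(s + 2), so phi'(1) = 48.
Gradient descent moves in the -phi' direction, i.e. s is decreasing.
The nearest critical point in that direction is s = -1, where phi'' = 16 > 0 (a local minimum). The iterate converges there.

-1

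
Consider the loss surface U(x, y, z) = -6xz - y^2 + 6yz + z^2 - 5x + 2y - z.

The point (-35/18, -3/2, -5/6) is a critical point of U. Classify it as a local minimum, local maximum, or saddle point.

saddle point

The Hessian is constant: H = [[0, 0, -6], [0, -2, 6], [-6, 6, 2]].
Leading principal minors: Δ₁ = 0, Δ₂ = 0, Δ₃ = 72.
The minors fit neither the all-positive nor the alternating-sign pattern, so H is indefinite: a saddle point.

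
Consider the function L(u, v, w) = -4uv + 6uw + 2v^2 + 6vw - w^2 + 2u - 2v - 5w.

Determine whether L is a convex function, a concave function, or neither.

L is quadratic, so its Hessian is the constant matrix H = [[0, -4, 6], [-4, 4, 6], [6, 6, -2]].
Leading principal minors: 0, -16, -400.
Neither pattern holds ⇒ H is indefinite ⇒ neither convex nor concave.

neither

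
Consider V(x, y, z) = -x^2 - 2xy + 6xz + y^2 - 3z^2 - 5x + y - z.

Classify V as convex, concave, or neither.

neither

V is quadratic, so its Hessian is the constant matrix H = [[-2, -2, 6], [-2, 2, 0], [6, 0, -6]].
Leading principal minors: -2, -8, -24.
Neither pattern holds ⇒ H is indefinite ⇒ neither convex nor concave.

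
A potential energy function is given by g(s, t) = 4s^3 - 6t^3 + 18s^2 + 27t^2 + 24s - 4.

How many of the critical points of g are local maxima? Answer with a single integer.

1

g separates as a function of s plus a function of t, so ∇g=0 decouples.
∂g/∂s = 12(s + 1)(s + 2) = 0 at s ∈ {-2, -1}; ∂g/∂t = -18t(t - 3) = 0 at t ∈ {0, 3}.
The Hessian is diagonal: diag(g_ss, g_tt). Second derivatives: g_ss(-2)=-12, g_ss(-1)=12; g_tt(0)=54, g_tt(3)=-54.
Local maxima occur where both diagonal entries negative: (-2, 3). Count: 1.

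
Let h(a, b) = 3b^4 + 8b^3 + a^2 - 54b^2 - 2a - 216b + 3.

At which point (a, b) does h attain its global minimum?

(1, 3)

h(a,b) separates as P(a) + Q(b) + 3, so its minimum is min P + min Q + 3.
P'(a) = 2a - 2 vanishes at a ∈ {1}; Q'(b) = 12(b - 3)(b + 2)(b + 3) vanishes at b ∈ {-3, -2, 3}.
Local minima of P (where P''>0): P(1)=-1. Local minima of Q: Q(-3)=189, Q(3)=-675.
So the global minimum of h is P(1) + Q(3) + 3 = -1 − 675 + 3 = -673, attained at (1, 3).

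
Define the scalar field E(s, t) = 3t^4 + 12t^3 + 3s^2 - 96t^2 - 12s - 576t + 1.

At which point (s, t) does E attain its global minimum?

(2, 4)

E(s,t) separates as P(s) + Q(t) + 1, so its minimum is min P + min Q + 1.
P'(s) = 6s - 12 vanishes at s ∈ {2}; Q'(t) = 12(t - 4)(t + 3)(t + 4) vanishes at t ∈ {-4, -3, 4}.
Local minima of P (where P''>0): P(2)=-12. Local minima of Q: Q(-4)=768, Q(4)=-2304.
So the global minimum of E is P(2) + Q(4) + 1 = -12 − 2304 + 1 = -2315, attained at (2, 4).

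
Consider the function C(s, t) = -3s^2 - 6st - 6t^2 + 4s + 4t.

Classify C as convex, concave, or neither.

concave

C is quadratic, so its Hessian is the constant matrix H = [[-6, -6], [-6, -12]].
det(H) = 36, tr(H) = -18.
det(H) > 0 and tr(H) < 0, so H is negative definite everywhere: concave.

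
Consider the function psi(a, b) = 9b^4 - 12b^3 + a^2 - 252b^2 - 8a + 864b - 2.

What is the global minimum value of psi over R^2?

psi(a,b) separates as P(a) + Q(b) − 2, so its minimum is min P + min Q − 2.
P'(a) = 2a - 8 vanishes at a ∈ {4}; Q'(b) = 36(b - 3)(b - 2)(b + 4) vanishes at b ∈ {-4, 2, 3}.
Local minima of P (where P''>0): P(4)=-16. Local minima of Q: Q(-4)=-4416, Q(3)=729.
So the global minimum of psi is P(4) + Q(-4) − 2 = -16 − 4416 − 2 = -4434, attained at (4, -4).

-4434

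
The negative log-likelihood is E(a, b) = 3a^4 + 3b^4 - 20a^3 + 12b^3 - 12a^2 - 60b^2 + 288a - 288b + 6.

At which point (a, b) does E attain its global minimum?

E(a,b) separates as P(a) + Q(b) + 6, so its minimum is min P + min Q + 6.
P'(a) = 12(a - 4)(a - 3)(a + 2) vanishes at a ∈ {-2, 3, 4}; Q'(b) = 12(b - 3)(b + 2)(b + 4) vanishes at b ∈ {-4, -2, 3}.
Local minima of P (where P''>0): P(-2)=-416, P(4)=448. Local minima of Q: Q(-4)=192, Q(3)=-837.
So the global minimum of E is P(-2) + Q(3) + 6 = -416 − 837 + 6 = -1247, attained at (-2, 3).

(-2, 3)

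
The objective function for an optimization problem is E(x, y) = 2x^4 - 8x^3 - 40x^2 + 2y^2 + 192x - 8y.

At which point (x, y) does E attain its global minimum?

(-3, 2)

E(x,y) separates as P(x) + Q(y), so its minimum is min P + min Q.
P'(x) = 8(x - 4)(x - 2)(x + 3) vanishes at x ∈ {-3, 2, 4}; Q'(y) = 4y - 8 vanishes at y ∈ {2}.
Local minima of P (where P''>0): P(-3)=-558, P(4)=128. Local minima of Q: Q(2)=-8.
So the global minimum of E is P(-3) + Q(2) = -558 − 8 = -566, attained at (-3, 2).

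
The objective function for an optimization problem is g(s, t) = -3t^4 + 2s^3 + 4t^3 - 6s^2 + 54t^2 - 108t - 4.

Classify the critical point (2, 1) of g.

The mixed partial ∂²g/∂s∂t is 0, so the Hessian at any point is diag(g_ss, g_tt) = diag(12(s - 1), 12(-3t^2 + 2t + 9)).
At (2, 1): H = diag(12, 96).
Both eigenvalues are positive, so H is positive definite: a local minimum.

local minimum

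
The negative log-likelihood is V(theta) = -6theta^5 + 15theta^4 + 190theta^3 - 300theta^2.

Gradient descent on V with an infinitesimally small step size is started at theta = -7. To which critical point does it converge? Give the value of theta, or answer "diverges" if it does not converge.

-4

V'(theta) = -30theta(theta - 5)(theta - 1)(theta + 4), so V'(-7) = -60480.
Gradient descent moves in the -V' direction, i.e. theta is increasing.
The nearest critical point in that direction is theta = -4, where V'' = 5400 > 0 (a local minimum). The iterate converges there.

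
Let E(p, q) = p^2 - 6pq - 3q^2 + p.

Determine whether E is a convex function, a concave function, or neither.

E is quadratic, so its Hessian is the constant matrix H = [[2, -6], [-6, -6]].
det(H) = -48, tr(H) = -4.
det(H) < 0, so H is indefinite: neither convex nor concave.

neither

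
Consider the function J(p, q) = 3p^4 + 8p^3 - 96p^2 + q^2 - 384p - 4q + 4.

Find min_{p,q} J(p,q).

J(p,q) separates as A(p) + B(q) + 4, so its minimum is min A + min B + 4.
A'(p) = 12(p - 4)(p + 2)(p + 4) vanishes at p ∈ {-4, -2, 4}; B'(q) = 2q - 4 vanishes at q ∈ {2}.
Local minima of A (where A''>0): A(-4)=256, A(4)=-1792. Local minima of B: B(2)=-4.
So the global minimum of J is A(4) + B(2) + 4 = -1792 − 4 + 4 = -1792, attained at (4, 2).

-1792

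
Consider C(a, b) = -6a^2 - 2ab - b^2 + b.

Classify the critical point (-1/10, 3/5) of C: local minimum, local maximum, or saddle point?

local maximum

The Hessian of C is constant: H = [[-12, -2], [-2, -2]].
det(H) = (-12)·(-2) − (-2)² = 20.
det(H) > 0 and tr(H) = -14 < 0, so H is negative definite and the point is a local maximum.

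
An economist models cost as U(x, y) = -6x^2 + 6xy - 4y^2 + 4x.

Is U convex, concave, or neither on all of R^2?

U is quadratic, so its Hessian is the constant matrix H = [[-12, 6], [6, -8]].
det(H) = 60, tr(H) = -20.
det(H) > 0 and tr(H) < 0, so H is negative definite everywhere: concave.

concave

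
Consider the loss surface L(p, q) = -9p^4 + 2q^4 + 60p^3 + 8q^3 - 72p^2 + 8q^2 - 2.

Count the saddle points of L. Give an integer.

L separates as a function of p plus a function of q, so ∇L=0 decouples.
∂L/∂p = -36p(p - 4)(p - 1) = 0 at p ∈ {0, 1, 4}; ∂L/∂q = 8q(q + 1)(q + 2) = 0 at q ∈ {-2, -1, 0}.
The Hessian is diagonal: diag(L_pp, L_qq). Second derivatives: L_pp(0)=-144, L_pp(1)=108, L_pp(4)=-432; L_qq(-2)=16, L_qq(-1)=-8, L_qq(0)=16.
Saddle points occur where the two diagonal entries have opposite signs: (0, -2), (0, 0), (1, -1), (4, -2), (4, 0). Count: 5.

5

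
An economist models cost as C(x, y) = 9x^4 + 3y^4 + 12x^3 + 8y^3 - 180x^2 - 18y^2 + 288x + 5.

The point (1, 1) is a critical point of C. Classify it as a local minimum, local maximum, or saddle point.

saddle point

The mixed partial ∂²C/∂x∂y is 0, so the Hessian at any point is diag(C_xx, C_yy) = diag(36(3x^2 + 2x - 10), 12(3y^2 + 4y - 3)).
At (1, 1): H = diag(-180, 48).
The eigenvalues have opposite signs, so H is indefinite: a saddle point.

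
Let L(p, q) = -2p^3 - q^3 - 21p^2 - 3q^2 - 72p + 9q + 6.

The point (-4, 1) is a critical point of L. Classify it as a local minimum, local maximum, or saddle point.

The mixed partial ∂²L/∂p∂q is 0, so the Hessian at any point is diag(L_pp, L_qq) = diag(-6(2p + 7), -6(q + 1)).
At (-4, 1): H = diag(6, -12).
The eigenvalues have opposite signs, so H is indefinite: a saddle point.

saddle point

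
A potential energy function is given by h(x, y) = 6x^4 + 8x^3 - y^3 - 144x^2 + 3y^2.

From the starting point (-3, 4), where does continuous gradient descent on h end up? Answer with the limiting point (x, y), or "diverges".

diverges

h is separable, so gradient descent decouples: x follows -∂h/∂x, y follows -∂h/∂y.
∂h/∂x = 24x(x - 3)(x + 4); at x=-3 this is 432, so x decreases.
∂h/∂y = -3y(y - 2); at y=4 this is -24, so y increases.
The y-coordinate has no critical point in that direction and runs off to infinity.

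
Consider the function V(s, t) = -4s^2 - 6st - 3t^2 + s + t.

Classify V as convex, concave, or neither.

concave

V is quadratic, so its Hessian is the constant matrix H = [[-8, -6], [-6, -6]].
det(H) = 12, tr(H) = -14.
det(H) > 0 and tr(H) < 0, so H is negative definite everywhere: concave.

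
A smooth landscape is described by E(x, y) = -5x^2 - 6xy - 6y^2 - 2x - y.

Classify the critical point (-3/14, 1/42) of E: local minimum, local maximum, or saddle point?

The Hessian of E is constant: H = [[-10, -6], [-6, -12]].
det(H) = (-10)·(-12) − (-6)² = 84.
det(H) > 0 and tr(H) = -22 < 0, so H is negative definite and the point is a local maximum.

local maximum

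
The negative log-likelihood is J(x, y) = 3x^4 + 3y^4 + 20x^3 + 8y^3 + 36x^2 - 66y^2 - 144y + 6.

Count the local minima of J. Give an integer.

4

J separates as a function of x plus a function of y, so ∇J=0 decouples.
∂J/∂x = 12x(x + 2)(x + 3) = 0 at x ∈ {-3, -2, 0}; ∂J/∂y = 12(y - 3)(y + 1)(y + 4) = 0 at y ∈ {-4, -1, 3}.
The Hessian is diagonal: diag(J_xx, J_yy). Second derivatives: J_xx(-3)=36, J_xx(-2)=-24, J_xx(0)=72; J_yy(-4)=252, J_yy(-1)=-144, J_yy(3)=336.
Local minima occur where both diagonal entries positive: (-3, -4), (-3, 3), (0, -4), (0, 3). Count: 4.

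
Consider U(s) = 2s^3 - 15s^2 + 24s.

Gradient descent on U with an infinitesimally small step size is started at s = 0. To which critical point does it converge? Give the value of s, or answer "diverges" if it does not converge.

diverges

U'(s) = 6(s - 4)(s - 1), so U'(0) = 24.
Gradient descent moves in the -U' direction, i.e. s is decreasing.
There is no critical point below s=0, and U' keeps the same sign, so the iterate runs off to −∞.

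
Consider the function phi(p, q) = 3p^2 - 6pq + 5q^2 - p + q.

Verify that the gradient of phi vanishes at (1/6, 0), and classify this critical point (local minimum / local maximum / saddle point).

local minimum

∇phi = (6p - 6q - 1, -6p + 10q + 1); substituting (1/6, 0) gives ∇phi = (0, 0), so (1/6, 0) is indeed a critical point.
The Hessian of phi is constant: H = [[6, -6], [-6, 10]].
det(H) = 6·10 − (-6)² = 24.
det(H) > 0 and tr(H) = 16 > 0, so H is positive definite and the point is a local minimum.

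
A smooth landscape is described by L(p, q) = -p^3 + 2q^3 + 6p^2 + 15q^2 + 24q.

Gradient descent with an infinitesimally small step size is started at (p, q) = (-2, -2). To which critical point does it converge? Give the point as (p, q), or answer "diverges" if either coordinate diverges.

(0, -1)

L is separable, so gradient descent decouples: p follows -∂L/∂p, q follows -∂L/∂q.
∂L/∂p = -3p(p - 4); at p=-2 this is -36, so p increases.
∂L/∂q = 6(q + 1)(q + 4); at q=-2 this is -12, so q increases.
p converges to its nearest critical value 0 (a local min of the p-part); q converges to -1. The iterate converges to (0, -1).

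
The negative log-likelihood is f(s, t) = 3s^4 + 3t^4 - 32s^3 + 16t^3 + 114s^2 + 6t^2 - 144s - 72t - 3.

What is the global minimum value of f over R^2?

-109

f(s,t) separates as P(s) + Q(t) − 3, so its minimum is min P + min Q − 3.
P'(s) = 12(s - 4)(s - 3)(s - 1) vanishes at s ∈ {1, 3, 4}; Q'(t) = 12(t - 1)(t + 2)(t + 3) vanishes at t ∈ {-3, -2, 1}.
Local minima of P (where P''>0): P(1)=-59, P(4)=-32. Local minima of Q: Q(-3)=81, Q(1)=-47.
So the global minimum of f is P(1) + Q(1) − 3 = -59 − 47 − 3 = -109, attained at (1, 1).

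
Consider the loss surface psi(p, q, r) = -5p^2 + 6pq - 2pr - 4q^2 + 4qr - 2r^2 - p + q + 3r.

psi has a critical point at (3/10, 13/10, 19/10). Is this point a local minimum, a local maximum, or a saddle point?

The Hessian is constant: H = [[-10, 6, -2], [6, -8, 4], [-2, 4, -4]].
Leading principal minors: Δ₁ = -10, Δ₂ = 44, Δ₃ = -80.
The minors alternate sign starting negative (−, +, −), so H is negative definite: a local maximum.

local maximum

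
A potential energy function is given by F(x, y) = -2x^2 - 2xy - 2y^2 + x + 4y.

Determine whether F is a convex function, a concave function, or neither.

F is quadratic, so its Hessian is the constant matrix H = [[-4, -2], [-2, -4]].
det(H) = 12, tr(H) = -8.
det(H) > 0 and tr(H) < 0, so H is negative definite everywhere: concave.

concave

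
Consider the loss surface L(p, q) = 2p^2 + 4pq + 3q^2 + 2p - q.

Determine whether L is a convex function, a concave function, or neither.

convex

L is quadratic, so its Hessian is the constant matrix H = [[4, 4], [4, 6]].
det(H) = 8, tr(H) = 10.
det(H) > 0 and tr(H) > 0, so H is positive definite everywhere: convex.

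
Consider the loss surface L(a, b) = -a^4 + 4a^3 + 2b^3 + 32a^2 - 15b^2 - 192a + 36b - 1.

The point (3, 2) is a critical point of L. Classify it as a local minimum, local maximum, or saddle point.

saddle point

The mixed partial ∂²L/∂a∂b is 0, so the Hessian at any point is diag(L_aa, L_bb) = diag(4(-3a^2 + 6a + 16), 6(2b - 5)).
At (3, 2): H = diag(28, -6).
The eigenvalues have opposite signs, so H is indefinite: a saddle point.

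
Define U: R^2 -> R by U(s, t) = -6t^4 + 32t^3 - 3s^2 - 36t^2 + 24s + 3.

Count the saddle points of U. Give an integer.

1

U separates as a function of s plus a function of t, so ∇U=0 decouples.
∂U/∂s = -6(s - 4) = 0 at s ∈ {4}; ∂U/∂t = -24t(t - 3)(t - 1) = 0 at t ∈ {0, 1, 3}.
The Hessian is diagonal: diag(U_ss, U_tt). Second derivatives: U_ss(4)=-6; U_tt(0)=-72, U_tt(1)=48, U_tt(3)=-144.
Saddle points occur where the two diagonal entries have opposite signs: (4, 1). Count: 1.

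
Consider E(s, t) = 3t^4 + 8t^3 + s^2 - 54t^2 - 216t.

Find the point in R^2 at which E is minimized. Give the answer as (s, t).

(0, 3)

E(s,t) separates as P(s) + Q(t), so its minimum is min P + min Q.
P'(s) = 2s vanishes at s ∈ {0}; Q'(t) = 12(t - 3)(t + 2)(t + 3) vanishes at t ∈ {-3, -2, 3}.
Local minima of P (where P''>0): P(0)=0. Local minima of Q: Q(-3)=189, Q(3)=-675.
So the global minimum of E is P(0) + Q(3) = 0 − 675 = -675, attained at (0, 3).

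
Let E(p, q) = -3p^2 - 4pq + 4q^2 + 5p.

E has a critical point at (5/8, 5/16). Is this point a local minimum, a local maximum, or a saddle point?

saddle point

The Hessian of E is constant: H = [[-6, -4], [-4, 8]].
det(H) = (-6)·8 − (-4)² = -64.
Since det(H) < 0, H is indefinite and the critical point is a saddle point.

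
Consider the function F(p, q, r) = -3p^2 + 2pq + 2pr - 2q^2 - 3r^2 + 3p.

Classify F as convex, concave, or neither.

concave

F is quadratic, so its Hessian is the constant matrix H = [[-6, 2, 2], [2, -4, 0], [2, 0, -6]].
Leading principal minors: -6, 20, -104.
Signs alternate −, +, − ⇒ H ≺ 0 ⇒ concave.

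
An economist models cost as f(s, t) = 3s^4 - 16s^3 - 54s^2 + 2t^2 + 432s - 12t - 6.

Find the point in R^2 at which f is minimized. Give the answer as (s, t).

f(s,t) separates as P(s) + Q(t) − 6, so its minimum is min P + min Q − 6.
P'(s) = 12(s - 4)(s - 3)(s + 3) vanishes at s ∈ {-3, 3, 4}; Q'(t) = 4(t - 3) vanishes at t ∈ {3}.
Local minima of P (where P''>0): P(-3)=-1107, P(4)=608. Local minima of Q: Q(3)=-18.
So the global minimum of f is P(-3) + Q(3) − 6 = -1107 − 18 − 6 = -1131, attained at (-3, 3).

(-3, 3)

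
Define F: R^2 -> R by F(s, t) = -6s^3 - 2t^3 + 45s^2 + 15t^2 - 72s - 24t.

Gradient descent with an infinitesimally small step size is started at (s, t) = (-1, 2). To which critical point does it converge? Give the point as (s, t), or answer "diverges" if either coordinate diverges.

(1, 1)

F is separable, so gradient descent decouples: s follows -∂F/∂s, t follows -∂F/∂t.
∂F/∂s = -18(s - 4)(s - 1); at s=-1 this is -180, so s increases.
∂F/∂t = -6(t - 4)(t - 1); at t=2 this is 12, so t decreases.
s converges to its nearest critical value 1 (a local min of the s-part); t converges to 1. The iterate converges to (1, 1).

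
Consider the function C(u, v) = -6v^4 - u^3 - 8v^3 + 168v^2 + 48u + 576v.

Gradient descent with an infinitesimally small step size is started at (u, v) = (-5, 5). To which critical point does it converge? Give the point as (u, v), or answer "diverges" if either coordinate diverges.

diverges

C is separable, so gradient descent decouples: u follows -∂C/∂u, v follows -∂C/∂v.
∂C/∂u = -3(u - 4)(u + 4); at u=-5 this is -27, so u increases.
∂C/∂v = -24(v - 4)(v + 2)(v + 3); at v=5 this is -1344, so v increases.
The v-coordinate has no critical point in that direction and runs off to infinity.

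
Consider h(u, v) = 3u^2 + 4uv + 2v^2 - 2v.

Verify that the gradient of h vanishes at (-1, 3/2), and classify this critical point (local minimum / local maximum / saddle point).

∇h = (6u + 4v, 4u + 4v - 2); substituting (-1, 3/2) gives ∇h = (0, 0), so (-1, 3/2) is indeed a critical point.
The Hessian of h is constant: H = [[6, 4], [4, 4]].
det(H) = 6·4 − 4² = 8.
det(H) > 0 and tr(H) = 10 > 0, so H is positive definite and the point is a local minimum.

local minimum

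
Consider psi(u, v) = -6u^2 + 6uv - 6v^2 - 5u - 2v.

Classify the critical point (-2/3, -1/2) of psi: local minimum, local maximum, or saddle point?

The Hessian of psi is constant: H = [[-12, 6], [6, -12]].
det(H) = (-12)·(-12) − 6² = 108.
det(H) > 0 and tr(H) = -24 < 0, so H is negative definite and the point is a local maximum.

local maximum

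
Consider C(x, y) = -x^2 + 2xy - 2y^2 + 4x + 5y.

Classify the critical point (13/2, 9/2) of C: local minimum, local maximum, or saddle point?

The Hessian of C is constant: H = [[-2, 2], [2, -4]].
det(H) = (-2)·(-4) − 2² = 4.
det(H) > 0 and tr(H) = -6 < 0, so H is negative definite and the point is a local maximum.

local maximum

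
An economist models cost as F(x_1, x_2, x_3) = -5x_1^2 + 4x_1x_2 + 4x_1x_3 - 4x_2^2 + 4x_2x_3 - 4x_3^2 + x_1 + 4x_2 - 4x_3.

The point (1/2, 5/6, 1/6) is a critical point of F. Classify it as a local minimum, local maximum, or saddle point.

The Hessian is constant: H = [[-10, 4, 4], [4, -8, 4], [4, 4, -8]].
Leading principal minors: Δ₁ = -10, Δ₂ = 64, Δ₃ = -96.
The minors alternate sign starting negative (−, +, −), so H is negative definite: a local maximum.

local maximum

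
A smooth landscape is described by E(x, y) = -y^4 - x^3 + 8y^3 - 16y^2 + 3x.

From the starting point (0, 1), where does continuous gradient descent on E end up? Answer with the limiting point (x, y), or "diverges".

(-1, 2)

E is separable, so gradient descent decouples: x follows -∂E/∂x, y follows -∂E/∂y.
∂E/∂x = -3(x - 1)(x + 1); at x=0 this is 3, so x decreases.
∂E/∂y = -4y(y - 4)(y - 2); at y=1 this is -12, so y increases.
x converges to its nearest critical value -1 (a local min of the x-part); y converges to 2. The iterate converges to (-1, 2).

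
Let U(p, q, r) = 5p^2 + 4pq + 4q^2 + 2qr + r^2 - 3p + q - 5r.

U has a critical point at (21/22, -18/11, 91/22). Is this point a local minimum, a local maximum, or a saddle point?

local minimum

The Hessian is constant: H = [[10, 4, 0], [4, 8, 2], [0, 2, 2]].
Leading principal minors: Δ₁ = 10, Δ₂ = 64, Δ₃ = 88.
All leading minors are positive, so H is positive definite: a local minimum.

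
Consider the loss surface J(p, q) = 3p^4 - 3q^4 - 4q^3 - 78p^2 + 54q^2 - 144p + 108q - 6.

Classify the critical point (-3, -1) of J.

local minimum

The mixed partial ∂²J/∂p∂q is 0, so the Hessian at any point is diag(J_pp, J_qq) = diag(12(3p^2 - 13), 12(-3q^2 - 2q + 9)).
At (-3, -1): H = diag(168, 96).
Both eigenvalues are positive, so H is positive definite: a local minimum.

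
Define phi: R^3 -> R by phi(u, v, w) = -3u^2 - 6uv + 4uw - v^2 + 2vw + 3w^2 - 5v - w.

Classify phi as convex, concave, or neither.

neither

phi is quadratic, so its Hessian is the constant matrix H = [[-6, -6, 4], [-6, -2, 2], [4, 2, 6]].
Leading principal minors: -6, -24, -184.
Neither pattern holds ⇒ H is indefinite ⇒ neither convex nor concave.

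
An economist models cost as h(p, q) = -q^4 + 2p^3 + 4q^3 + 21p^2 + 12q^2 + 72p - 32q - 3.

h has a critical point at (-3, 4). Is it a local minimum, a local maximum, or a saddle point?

The mixed partial ∂²h/∂p∂q is 0, so the Hessian at any point is diag(h_pp, h_qq) = diag(6(2p + 7), 12(-q^2 + 2q + 2)).
At (-3, 4): H = diag(6, -72).
The eigenvalues have opposite signs, so H is indefinite: a saddle point.

saddle point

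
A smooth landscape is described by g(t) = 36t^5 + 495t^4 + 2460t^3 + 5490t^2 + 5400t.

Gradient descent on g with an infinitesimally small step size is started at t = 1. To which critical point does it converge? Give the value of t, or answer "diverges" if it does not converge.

g'(t) = 180(t + 1)(t + 2)(t + 3)(t + 5), so g'(1) = 25920.
Gradient descent moves in the -g' direction, i.e. t is decreasing.
The nearest critical point in that direction is t = -1, where g'' = 1440 > 0 (a local minimum). The iterate converges there.

-1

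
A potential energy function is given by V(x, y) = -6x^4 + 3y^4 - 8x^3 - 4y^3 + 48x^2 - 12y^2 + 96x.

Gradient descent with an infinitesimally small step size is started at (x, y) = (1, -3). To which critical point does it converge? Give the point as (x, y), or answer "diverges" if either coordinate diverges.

(-1, -1)

V is separable, so gradient descent decouples: x follows -∂V/∂x, y follows -∂V/∂y.
∂V/∂x = -24(x - 2)(x + 1)(x + 2); at x=1 this is 144, so x decreases.
∂V/∂y = 12y(y - 2)(y + 1); at y=-3 this is -360, so y increases.
x converges to its nearest critical value -1 (a local min of the x-part); y converges to -1. The iterate converges to (-1, -1).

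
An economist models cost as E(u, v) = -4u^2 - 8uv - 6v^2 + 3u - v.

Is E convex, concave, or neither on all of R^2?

concave

E is quadratic, so its Hessian is the constant matrix H = [[-8, -8], [-8, -12]].
det(H) = 32, tr(H) = -20.
det(H) > 0 and tr(H) < 0, so H is negative definite everywhere: concave.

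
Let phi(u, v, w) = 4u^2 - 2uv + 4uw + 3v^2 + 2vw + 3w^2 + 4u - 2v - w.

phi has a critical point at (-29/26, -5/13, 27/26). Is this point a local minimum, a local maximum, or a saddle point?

local minimum

The Hessian is constant: H = [[8, -2, 4], [-2, 6, 2], [4, 2, 6]].
Leading principal minors: Δ₁ = 8, Δ₂ = 44, Δ₃ = 104.
All leading minors are positive, so H is positive definite: a local minimum.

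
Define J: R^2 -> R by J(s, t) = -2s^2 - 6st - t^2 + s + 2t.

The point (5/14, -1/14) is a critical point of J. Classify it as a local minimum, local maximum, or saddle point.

saddle point

The Hessian of J is constant: H = [[-4, -6], [-6, -2]].
det(H) = (-4)·(-2) − (-6)² = -28.
Since det(H) < 0, H is indefinite and the critical point is a saddle point.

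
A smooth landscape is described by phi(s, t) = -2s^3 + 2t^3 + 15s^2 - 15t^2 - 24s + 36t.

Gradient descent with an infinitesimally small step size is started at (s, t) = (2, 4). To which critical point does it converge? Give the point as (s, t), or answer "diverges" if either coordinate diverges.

(1, 3)

phi is separable, so gradient descent decouples: s follows -∂phi/∂s, t follows -∂phi/∂t.
∂phi/∂s = -6(s - 4)(s - 1); at s=2 this is 12, so s decreases.
∂phi/∂t = 6(t - 3)(t - 2); at t=4 this is 12, so t decreases.
s converges to its nearest critical value 1 (a local min of the s-part); t converges to 3. The iterate converges to (1, 3).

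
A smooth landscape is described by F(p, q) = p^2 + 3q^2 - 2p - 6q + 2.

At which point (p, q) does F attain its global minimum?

(1, 1)

F(p,q) separates as A(p) + B(q) + 2, so its minimum is min A + min B + 2.
A'(p) = 2p - 2 vanishes at p ∈ {1}; B'(q) = 6q - 6 vanishes at q ∈ {1}.
Local minima of A (where A''>0): A(1)=-1. Local minima of B: B(1)=-3.
So the global minimum of F is A(1) + B(1) + 2 = -1 − 3 + 2 = -2, attained at (1, 1).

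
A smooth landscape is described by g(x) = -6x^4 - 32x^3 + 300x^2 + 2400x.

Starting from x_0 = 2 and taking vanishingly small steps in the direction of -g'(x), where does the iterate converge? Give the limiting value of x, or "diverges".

-4

g'(x) = -24(x - 5)(x + 4)(x + 5), so g'(2) = 3024.
Gradient descent moves in the -g' direction, i.e. x is decreasing.
The nearest critical point in that direction is x = -4, where g'' = 216 > 0 (a local minimum). The iterate converges there.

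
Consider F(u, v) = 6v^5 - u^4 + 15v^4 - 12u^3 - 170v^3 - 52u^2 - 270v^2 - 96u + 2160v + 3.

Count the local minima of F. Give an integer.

2

F separates as a function of u plus a function of v, so ∇F=0 decouples.
∂F/∂u = -4(u + 2)(u + 3)(u + 4) = 0 at u ∈ {-4, -3, -2}; ∂F/∂v = 30(v - 3)(v - 2)(v + 3)(v + 4) = 0 at v ∈ {-4, -3, 2, 3}.
The Hessian is diagonal: diag(F_uu, F_vv). Second derivatives: F_uu(-4)=-8, F_uu(-3)=4, F_uu(-2)=-8; F_vv(-4)=-1260, F_vv(-3)=900, F_vv(2)=-900, F_vv(3)=1260.
Local minima occur where both diagonal entries positive: (-3, -3), (-3, 3). Count: 2.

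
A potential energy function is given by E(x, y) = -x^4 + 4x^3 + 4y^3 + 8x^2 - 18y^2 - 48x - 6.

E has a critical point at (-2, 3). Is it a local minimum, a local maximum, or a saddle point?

The mixed partial ∂²E/∂x∂y is 0, so the Hessian at any point is diag(E_xx, E_yy) = diag(4(-3x^2 + 6x + 4), 12(2y - 3)).
At (-2, 3): H = diag(-80, 36).
The eigenvalues have opposite signs, so H is indefinite: a saddle point.

saddle point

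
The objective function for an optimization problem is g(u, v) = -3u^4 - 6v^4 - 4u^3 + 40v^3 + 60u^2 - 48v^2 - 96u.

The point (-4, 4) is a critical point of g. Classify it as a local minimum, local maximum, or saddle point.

local maximum

The mixed partial ∂²g/∂u∂v is 0, so the Hessian at any point is diag(g_uu, g_vv) = diag(12(-3u^2 - 2u + 10), 24(-3v^2 + 10v - 4)).
At (-4, 4): H = diag(-360, -288).
Both eigenvalues are negative, so H is negative definite: a local maximum.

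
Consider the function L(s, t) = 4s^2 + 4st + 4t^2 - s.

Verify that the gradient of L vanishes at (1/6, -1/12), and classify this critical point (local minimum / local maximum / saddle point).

∇L = (8s + 4t - 1, 4s + 8t); substituting (1/6, -1/12) gives ∇L = (0, 0), so (1/6, -1/12) is indeed a critical point.
The Hessian of L is constant: H = [[8, 4], [4, 8]].
det(H) = 8·8 − 4² = 48.
det(H) > 0 and tr(H) = 16 > 0, so H is positive definite and the point is a local minimum.

local minimum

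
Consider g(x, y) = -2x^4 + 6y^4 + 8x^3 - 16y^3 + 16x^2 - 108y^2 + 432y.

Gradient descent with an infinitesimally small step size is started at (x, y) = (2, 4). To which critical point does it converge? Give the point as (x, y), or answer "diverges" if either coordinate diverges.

g is separable, so gradient descent decouples: x follows -∂g/∂x, y follows -∂g/∂y.
∂g/∂x = -8x(x - 4)(x + 1); at x=2 this is 96, so x decreases.
∂g/∂y = 24(y - 3)(y - 2)(y + 3); at y=4 this is 336, so y decreases.
x converges to its nearest critical value 0 (a local min of the x-part); y converges to 3. The iterate converges to (0, 3).

(0, 3)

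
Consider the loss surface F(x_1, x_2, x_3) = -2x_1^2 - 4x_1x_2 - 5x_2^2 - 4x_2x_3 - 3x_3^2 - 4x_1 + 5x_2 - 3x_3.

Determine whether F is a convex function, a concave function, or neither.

concave

F is quadratic, so its Hessian is the constant matrix H = [[-4, -4, 0], [-4, -10, -4], [0, -4, -6]].
Leading principal minors: -4, 24, -80.
Signs alternate −, +, − ⇒ H ≺ 0 ⇒ concave.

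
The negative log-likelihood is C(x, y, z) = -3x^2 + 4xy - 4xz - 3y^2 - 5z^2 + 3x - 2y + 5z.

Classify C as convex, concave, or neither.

C is quadratic, so its Hessian is the constant matrix H = [[-6, 4, -4], [4, -6, 0], [-4, 0, -10]].
Leading principal minors: -6, 20, -104.
Signs alternate −, +, − ⇒ H ≺ 0 ⇒ concave.

concave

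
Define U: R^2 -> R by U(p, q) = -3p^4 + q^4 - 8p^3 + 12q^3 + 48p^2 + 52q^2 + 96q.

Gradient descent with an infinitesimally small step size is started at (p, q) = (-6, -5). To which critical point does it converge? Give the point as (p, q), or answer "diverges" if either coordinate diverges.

U is separable, so gradient descent decouples: p follows -∂U/∂p, q follows -∂U/∂q.
∂U/∂p = -12p(p - 2)(p + 4); at p=-6 this is 1152, so p decreases.
∂U/∂q = 4(q + 2)(q + 3)(q + 4); at q=-5 this is -24, so q increases.
The p-coordinate has no critical point in that direction and runs off to infinity.

diverges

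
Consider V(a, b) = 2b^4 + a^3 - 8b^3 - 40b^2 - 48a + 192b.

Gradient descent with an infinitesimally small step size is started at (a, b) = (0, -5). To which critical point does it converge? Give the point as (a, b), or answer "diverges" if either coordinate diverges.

(4, -3)

V is separable, so gradient descent decouples: a follows -∂V/∂a, b follows -∂V/∂b.
∂V/∂a = 3(a - 4)(a + 4); at a=0 this is -48, so a increases.
∂V/∂b = 8(b - 4)(b - 2)(b + 3); at b=-5 this is -1008, so b increases.
a converges to its nearest critical value 4 (a local min of the a-part); b converges to -3. The iterate converges to (4, -3).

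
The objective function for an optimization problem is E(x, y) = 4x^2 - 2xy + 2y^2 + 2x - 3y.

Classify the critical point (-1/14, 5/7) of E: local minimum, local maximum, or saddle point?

The Hessian of E is constant: H = [[8, -2], [-2, 4]].
det(H) = 8·4 − (-2)² = 28.
det(H) > 0 and tr(H) = 12 > 0, so H is positive definite and the point is a local minimum.

local minimum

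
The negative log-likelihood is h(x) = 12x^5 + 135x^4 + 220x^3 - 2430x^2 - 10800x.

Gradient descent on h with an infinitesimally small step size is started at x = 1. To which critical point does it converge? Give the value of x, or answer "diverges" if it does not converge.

h'(x) = 60(x - 3)(x + 3)(x + 4)(x + 5), so h'(1) = -14400.
Gradient descent moves in the -h' direction, i.e. x is increasing.
The nearest critical point in that direction is x = 3, where h'' = 20160 > 0 (a local minimum). The iterate converges there.

3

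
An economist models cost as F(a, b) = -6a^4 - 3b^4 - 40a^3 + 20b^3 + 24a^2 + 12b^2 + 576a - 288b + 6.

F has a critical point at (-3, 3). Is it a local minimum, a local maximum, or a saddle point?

The mixed partial ∂²F/∂a∂b is 0, so the Hessian at any point is diag(F_aa, F_bb) = diag(24(-3a^2 - 10a + 2), 12(-3b^2 + 10b + 2)).
At (-3, 3): H = diag(120, 60).
Both eigenvalues are positive, so H is positive definite: a local minimum.

local minimum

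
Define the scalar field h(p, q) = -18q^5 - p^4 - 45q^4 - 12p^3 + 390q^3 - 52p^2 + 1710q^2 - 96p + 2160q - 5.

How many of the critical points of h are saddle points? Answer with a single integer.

6

h separates as a function of p plus a function of q, so ∇h=0 decouples.
∂h/∂p = -4(p + 2)(p + 3)(p + 4) = 0 at p ∈ {-4, -3, -2}; ∂h/∂q = -90(q - 4)(q + 1)(q + 2)(q + 3) = 0 at q ∈ {-3, -2, -1, 4}.
The Hessian is diagonal: diag(h_pp, h_qq). Second derivatives: h_pp(-4)=-8, h_pp(-3)=4, h_pp(-2)=-8; h_qq(-3)=1260, h_qq(-2)=-540, h_qq(-1)=900, h_qq(4)=-18900.
Saddle points occur where the two diagonal entries have opposite signs: (-4, -3), (-4, -1), (-3, -2), (-3, 4), (-2, -3), (-2, -1). Count: 6.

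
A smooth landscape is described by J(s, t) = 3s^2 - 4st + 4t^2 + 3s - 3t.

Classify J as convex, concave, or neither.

J is quadratic, so its Hessian is the constant matrix H = [[6, -4], [-4, 8]].
det(H) = 32, tr(H) = 14.
det(H) > 0 and tr(H) > 0, so H is positive definite everywhere: convex.

convex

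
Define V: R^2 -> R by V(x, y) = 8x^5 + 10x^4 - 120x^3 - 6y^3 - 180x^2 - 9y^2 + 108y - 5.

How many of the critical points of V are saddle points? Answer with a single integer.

4

V separates as a function of x plus a function of y, so ∇V=0 decouples.
∂V/∂x = 40x(x - 3)(x + 1)(x + 3) = 0 at x ∈ {-3, -1, 0, 3}; ∂V/∂y = -18(y - 2)(y + 3) = 0 at y ∈ {-3, 2}.
The Hessian is diagonal: diag(V_xx, V_yy). Second derivatives: V_xx(-3)=-1440, V_xx(-1)=320, V_xx(0)=-360, V_xx(3)=2880; V_yy(-3)=90, V_yy(2)=-90.
Saddle points occur where the two diagonal entries have opposite signs: (-3, -3), (-1, 2), (0, -3), (3, 2). Count: 4.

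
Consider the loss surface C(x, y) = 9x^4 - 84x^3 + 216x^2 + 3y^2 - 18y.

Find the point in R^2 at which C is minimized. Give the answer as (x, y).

(0, 3)

C(x,y) separates as P(x) + Q(y), so its minimum is min P + min Q.
P'(x) = 36x(x - 4)(x - 3) vanishes at x ∈ {0, 3, 4}; Q'(y) = 6y - 18 vanishes at y ∈ {3}.
Local minima of P (where P''>0): P(0)=0, P(4)=384. Local minima of Q: Q(3)=-27.
So the global minimum of C is P(0) + Q(3) = 0 − 27 = -27, attained at (0, 3).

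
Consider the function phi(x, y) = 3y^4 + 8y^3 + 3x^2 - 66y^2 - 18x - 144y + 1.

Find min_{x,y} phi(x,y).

phi(x,y) separates as P(x) + Q(y) + 1, so its minimum is min P + min Q + 1.
P'(x) = 6x - 18 vanishes at x ∈ {3}; Q'(y) = 12(y - 3)(y + 1)(y + 4) vanishes at y ∈ {-4, -1, 3}.
Local minima of P (where P''>0): P(3)=-27. Local minima of Q: Q(-4)=-224, Q(3)=-567.
So the global minimum of phi is P(3) + Q(3) + 1 = -27 − 567 + 1 = -593, attained at (3, 3).

-593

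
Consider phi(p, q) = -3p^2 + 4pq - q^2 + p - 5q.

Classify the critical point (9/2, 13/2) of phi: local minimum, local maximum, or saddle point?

The Hessian of phi is constant: H = [[-6, 4], [4, -2]].
det(H) = (-6)·(-2) − 4² = -4.
Since det(H) < 0, H is indefinite and the critical point is a saddle point.

saddle point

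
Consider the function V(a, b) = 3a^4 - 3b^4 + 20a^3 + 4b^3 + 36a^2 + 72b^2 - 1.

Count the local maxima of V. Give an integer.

2

V separates as a function of a plus a function of b, so ∇V=0 decouples.
∂V/∂a = 12a(a + 2)(a + 3) = 0 at a ∈ {-3, -2, 0}; ∂V/∂b = -12b(b - 4)(b + 3) = 0 at b ∈ {-3, 0, 4}.
The Hessian is diagonal: diag(V_aa, V_bb). Second derivatives: V_aa(-3)=36, V_aa(-2)=-24, V_aa(0)=72; V_bb(-3)=-252, V_bb(0)=144, V_bb(4)=-336.
Local maxima occur where both diagonal entries negative: (-2, -3), (-2, 4). Count: 2.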